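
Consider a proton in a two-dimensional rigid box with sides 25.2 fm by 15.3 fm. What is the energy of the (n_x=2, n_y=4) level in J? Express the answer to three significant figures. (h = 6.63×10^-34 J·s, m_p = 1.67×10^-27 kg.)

For a 2D rectangular well E = (h²/8m_p)·Σ n_i²/L_i² = (6.63×10^-34)²/(8·1.67×10^-27) · [2²/(25.2 fm)² + 4²/(15.3 fm)²].
Evaluating gives E = 2.46×10^-12 J.

E = 2.46×10^-12 J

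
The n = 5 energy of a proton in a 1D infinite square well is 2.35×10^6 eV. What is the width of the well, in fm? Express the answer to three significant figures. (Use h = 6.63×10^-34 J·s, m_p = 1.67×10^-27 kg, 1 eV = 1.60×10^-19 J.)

From E_n = n²h²/(8m_pL²), L = n·h/√(8m_pE_n).
E_5 = 2.35×10^6 eV = 3.760×10^-13 J, so L = 5·6.63×10^-34/√(8·1.67×10^-27·3.760×10^-13) = 4.68×10^-14 m = 46.8 fm.

L = 46.8 fm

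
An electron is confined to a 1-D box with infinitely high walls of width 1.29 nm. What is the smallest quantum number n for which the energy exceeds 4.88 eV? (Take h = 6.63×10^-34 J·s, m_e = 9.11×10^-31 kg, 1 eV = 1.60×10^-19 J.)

n = 5

E_1 = h²/(8m_eL²) = 3.624×10^-20 J = 0.2265 eV.
Need n² > 4.88/0.2265 = 21.55, i.e. n > 4.642.
The smallest integer satisfying this is n = 5.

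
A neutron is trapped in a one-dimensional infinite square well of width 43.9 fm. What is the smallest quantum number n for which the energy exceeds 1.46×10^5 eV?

E_1 = h²/(8m_nL²) = 1.700×10^-14 J = 1.061×10^5 eV.
Need n² > 1.46×10^5/1.061×10^5 = 1.376, i.e. n > 1.173.
The smallest integer satisfying this is n = 2.

n = 2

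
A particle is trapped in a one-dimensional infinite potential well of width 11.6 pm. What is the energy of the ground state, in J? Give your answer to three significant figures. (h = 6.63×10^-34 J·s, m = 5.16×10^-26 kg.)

E_1 = 7.91×10^-21 J

For an infinite well E_n = n²h²/(8mL²), so E_1 = h²/(8mL²) = (6.63×10^-34)²/(8·5.16×10^-26·(1.16×10^-11 m)²) = 7.914×10^-21 J.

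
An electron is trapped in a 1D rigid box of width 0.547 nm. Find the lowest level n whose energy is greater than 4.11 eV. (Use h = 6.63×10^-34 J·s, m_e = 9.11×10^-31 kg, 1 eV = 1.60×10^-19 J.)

n = 2

E_1 = h²/(8m_eL²) = 2.016×10^-19 J = 1.260 eV.
Need n² > 4.11/1.260 = 3.262, i.e. n > 1.806.
The smallest integer satisfying this is n = 2.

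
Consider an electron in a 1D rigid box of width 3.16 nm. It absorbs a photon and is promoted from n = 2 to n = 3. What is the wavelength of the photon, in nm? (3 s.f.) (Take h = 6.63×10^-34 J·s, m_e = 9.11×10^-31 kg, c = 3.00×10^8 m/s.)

λ = 6.59×10^3 nm

E_1 = h²/(8m_eL²) = 6.040×10^-21 J, so ΔE = (3² − 2²)E_1 = 3.020×10^-20 J.
λ = hc/ΔE = (6.63×10^-34·3.00×10^8)/3.020×10^-20 = 6.59×10^-6 m = 6.59×10^3 nm.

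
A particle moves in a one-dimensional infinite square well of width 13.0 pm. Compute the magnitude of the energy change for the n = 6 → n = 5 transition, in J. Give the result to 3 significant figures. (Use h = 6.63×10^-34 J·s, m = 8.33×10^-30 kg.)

|ΔE| = 4.29×10^-16 J

E_1 = h²/(8mL²) = 3.903×10^-17 J.
|ΔE| = |6² − 5²|·E_1 = 11·3.903×10^-17 J = 4.29×10^-16 J.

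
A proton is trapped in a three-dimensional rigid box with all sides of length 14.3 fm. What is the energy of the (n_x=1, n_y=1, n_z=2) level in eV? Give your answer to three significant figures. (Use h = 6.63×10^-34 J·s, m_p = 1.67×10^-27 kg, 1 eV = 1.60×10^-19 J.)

For a 3D rectangular well E = (h²/8m_p)·Σ n_i²/L_i² = (6.63×10^-34)²/(8·1.67×10^-27) · [1²/(14.3 fm)² + 1²/(14.3 fm)² + 2²/(14.3 fm)²].
Evaluating gives E = 9.654×10^-13 J = 6.03×10^6 eV.

E = 6.03×10^6 eV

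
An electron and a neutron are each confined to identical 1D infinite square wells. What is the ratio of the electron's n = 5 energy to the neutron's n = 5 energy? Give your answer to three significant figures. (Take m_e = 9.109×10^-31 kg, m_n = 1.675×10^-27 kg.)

E_n ∝ 1/m at fixed n and L, so the ratio is m_n/m_e = 1.675×10^-27/9.109×10^-31 = 1.84×10^3.

1.84×10^3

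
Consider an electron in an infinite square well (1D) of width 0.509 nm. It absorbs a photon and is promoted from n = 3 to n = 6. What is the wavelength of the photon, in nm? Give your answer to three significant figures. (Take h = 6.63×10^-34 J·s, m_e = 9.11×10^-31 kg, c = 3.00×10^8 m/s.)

λ = 31.6 nm

E_1 = h²/(8m_eL²) = 2.328×10^-19 J, so ΔE = (6² − 3²)E_1 = 6.286×10^-18 J.
λ = hc/ΔE = (6.63×10^-34·3.00×10^8)/6.286×10^-18 = 3.16×10^-8 m = 31.6 nm.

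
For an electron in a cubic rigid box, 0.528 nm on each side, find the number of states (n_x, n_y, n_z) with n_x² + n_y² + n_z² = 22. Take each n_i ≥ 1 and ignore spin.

The level has n_x² + n_y² + n_z² = 22. The ordered positive-integer solutions are (2, 3, 3), (3, 2, 3), (3, 3, 2).
That gives 3 states.

degeneracy = 3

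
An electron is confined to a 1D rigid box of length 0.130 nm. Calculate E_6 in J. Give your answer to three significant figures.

For an infinite well E_n = n²h²/(8m_eL²), so E_1 = h²/(8m_eL²) = (6.626×10^-34)²/(8·9.109×10^-31·(1.30×10^-10 m)²) = 3.565×10^-18 J.
Then E_6 = 6²·E_1 = 36·3.565×10^-18 J = 1.28×10^-16 J.

E_6 = 1.28×10^-16 J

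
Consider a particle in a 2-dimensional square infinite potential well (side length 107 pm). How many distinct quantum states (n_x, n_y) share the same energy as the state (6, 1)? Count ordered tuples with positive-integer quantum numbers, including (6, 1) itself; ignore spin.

The level has n_x² + n_y² = 37. The ordered positive-integer solutions are (1, 6), (6, 1).
That gives 2 states.

degeneracy = 2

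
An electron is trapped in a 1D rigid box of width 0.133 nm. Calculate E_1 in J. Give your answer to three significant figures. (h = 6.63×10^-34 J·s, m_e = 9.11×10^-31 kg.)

For an infinite well E_n = n²h²/(8m_eL²), so E_1 = h²/(8m_eL²) = (6.63×10^-34)²/(8·9.11×10^-31·(1.33×10^-10 m)²) = 3.410×10^-18 J.

E_1 = 3.41×10^-18 J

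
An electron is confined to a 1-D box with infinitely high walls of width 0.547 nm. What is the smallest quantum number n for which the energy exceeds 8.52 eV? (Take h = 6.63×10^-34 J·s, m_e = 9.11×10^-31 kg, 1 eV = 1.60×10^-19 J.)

n = 3

E_1 = h²/(8m_eL²) = 2.016×10^-19 J = 1.260 eV.
Need n² > 8.52/1.260 = 6.762, i.e. n > 2.600.
The smallest integer satisfying this is n = 3.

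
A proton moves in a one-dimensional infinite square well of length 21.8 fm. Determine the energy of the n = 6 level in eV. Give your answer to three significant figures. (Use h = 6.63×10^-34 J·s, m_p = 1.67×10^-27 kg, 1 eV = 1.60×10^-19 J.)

For an infinite well E_n = n²h²/(8m_pL²), so E_1 = h²/(8m_pL²) = (6.63×10^-34)²/(8·1.67×10^-27·(2.18×10^-14 m)²) = 6.923×10^-14 J.
Then E_6 = 6²·E_1 = 36·6.923×10^-14 J = 2.492×10^-12 J.
Converting, E_6 = 2.492×10^-12 J / (1.60×10^-19 J/eV) = 1.56×10^7 eV.

E_6 = 1.56×10^7 eV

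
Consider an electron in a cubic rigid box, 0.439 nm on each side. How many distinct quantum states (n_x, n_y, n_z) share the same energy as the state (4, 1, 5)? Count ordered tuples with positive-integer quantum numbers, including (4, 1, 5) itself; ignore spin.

The level has n_x² + n_y² + n_z² = 42. The ordered positive-integer solutions are (1, 4, 5), (1, 5, 4), (4, 1, 5), (4, 5, 1), (5, 1, 4), (5, 4, 1).
That gives 6 states.

degeneracy = 6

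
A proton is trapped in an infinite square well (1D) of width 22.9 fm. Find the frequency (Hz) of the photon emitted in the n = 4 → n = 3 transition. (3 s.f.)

f = 6.61×10^20 Hz

E_1 = h²/(8m_pL²) = 6.255×10^-14 J and ΔE = (4² − 3²)E_1 = 4.378×10^-13 J.
f = ΔE/h = 4.378×10^-13/6.626×10^-34 = 6.61×10^20 Hz.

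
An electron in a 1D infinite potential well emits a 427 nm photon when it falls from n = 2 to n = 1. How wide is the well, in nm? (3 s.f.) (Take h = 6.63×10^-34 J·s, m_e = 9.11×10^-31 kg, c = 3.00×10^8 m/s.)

The photon carries ΔE = hc/λ = 6.63×10^-34·3.00×10^8/4.27×10^-7 m = 4.658×10^-19 J.
Since ΔE = (2² − 1²)E_1, E_1 = 1.553×10^-19 J, and L = h/√(8m_eE_1) = 6.23×10^-10 m = 0.623 nm.

L = 0.623 nm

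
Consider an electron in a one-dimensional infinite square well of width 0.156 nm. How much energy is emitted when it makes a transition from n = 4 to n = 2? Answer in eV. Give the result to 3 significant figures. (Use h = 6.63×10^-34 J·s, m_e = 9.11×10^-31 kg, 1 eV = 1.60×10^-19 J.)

|ΔE| = 186 eV

E_1 = h²/(8m_eL²) = 2.478×10^-18 J.
|ΔE| = |4² − 2²|·E_1 = 12·2.478×10^-18 J = 2.974×10^-17 J = 186 eV.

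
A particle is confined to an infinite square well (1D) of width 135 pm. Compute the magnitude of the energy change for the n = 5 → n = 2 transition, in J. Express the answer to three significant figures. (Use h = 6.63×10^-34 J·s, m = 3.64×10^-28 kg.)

E_1 = h²/(8mL²) = 8.283×10^-21 J.
|ΔE| = |5² − 2²|·E_1 = 21·8.283×10^-21 J = 1.74×10^-19 J.

|ΔE| = 1.74×10^-19 J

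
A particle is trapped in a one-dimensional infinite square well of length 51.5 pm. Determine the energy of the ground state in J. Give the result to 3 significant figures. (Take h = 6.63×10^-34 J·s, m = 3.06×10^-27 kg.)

For an infinite well E_n = n²h²/(8mL²), so E_1 = h²/(8mL²) = (6.63×10^-34)²/(8·3.06×10^-27·(5.15×10^-11 m)²) = 6.770×10^-21 J.

E_1 = 6.77×10^-21 J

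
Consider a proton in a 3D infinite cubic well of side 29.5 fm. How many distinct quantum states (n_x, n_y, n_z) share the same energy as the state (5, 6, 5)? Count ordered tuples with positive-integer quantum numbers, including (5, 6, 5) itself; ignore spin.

The level has n_x² + n_y² + n_z² = 86. The ordered positive-integer solutions are (1, 2, 9), (1, 6, 7), (1, 7, 6), (1, 9, 2), (2, 1, 9), (2, 9, 1), (5, 5, 6), (5, 6, 5), (6, 1, 7), (6, 5, 5), (6, 7, 1), (7, 1, 6), (7, 6, 1), (9, 1, 2), (9, 2, 1).
That gives 15 states.

degeneracy = 15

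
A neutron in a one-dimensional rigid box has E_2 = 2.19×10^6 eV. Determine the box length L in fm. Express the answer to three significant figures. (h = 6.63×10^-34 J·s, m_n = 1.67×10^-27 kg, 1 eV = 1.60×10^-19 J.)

From E_n = n²h²/(8m_nL²), L = n·h/√(8m_nE_n).
E_2 = 2.19×10^6 eV = 3.504×10^-13 J, so L = 2·6.63×10^-34/√(8·1.67×10^-27·3.504×10^-13) = 1.94×10^-14 m = 19.4 fm.

L = 19.4 fm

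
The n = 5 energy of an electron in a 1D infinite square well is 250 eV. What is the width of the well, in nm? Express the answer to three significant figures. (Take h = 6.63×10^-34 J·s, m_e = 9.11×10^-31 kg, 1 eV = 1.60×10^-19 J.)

L = 0.194 nm

From E_n = n²h²/(8m_eL²), L = n·h/√(8m_eE_n).
E_5 = 250 eV = 4.000×10^-17 J, so L = 5·6.63×10^-34/√(8·9.11×10^-31·4.000×10^-17) = 1.94×10^-10 m = 0.194 nm.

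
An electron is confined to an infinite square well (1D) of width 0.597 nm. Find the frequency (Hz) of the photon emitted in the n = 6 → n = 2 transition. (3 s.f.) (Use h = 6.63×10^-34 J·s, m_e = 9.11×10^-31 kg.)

E_1 = h²/(8m_eL²) = 1.692×10^-19 J and ΔE = (6² − 2²)E_1 = 5.414×10^-18 J.
f = ΔE/h = 5.414×10^-18/6.63×10^-34 = 8.17×10^15 Hz.

f = 8.17×10^15 Hz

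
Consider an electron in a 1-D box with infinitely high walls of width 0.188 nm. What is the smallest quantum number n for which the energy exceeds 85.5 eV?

E_1 = h²/(8m_eL²) = 1.705×10^-18 J = 10.64 eV.
Need n² > 85.5/10.64 = 8.036, i.e. n > 2.835.
The smallest integer satisfying this is n = 3.

n = 3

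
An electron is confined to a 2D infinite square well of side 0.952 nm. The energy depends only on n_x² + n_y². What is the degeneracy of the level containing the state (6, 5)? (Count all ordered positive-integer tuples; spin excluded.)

The level has n_x² + n_y² = 61. The ordered positive-integer solutions are (5, 6), (6, 5).
That gives 2 states.

degeneracy = 2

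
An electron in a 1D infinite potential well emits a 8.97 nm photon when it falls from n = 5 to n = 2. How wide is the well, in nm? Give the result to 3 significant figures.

L = 0.239 nm

The photon carries ΔE = hc/λ = 6.626×10^-34·2.998×10^8/8.97×10^-9 m = 2.215×10^-17 J.
Since ΔE = (5² − 2²)E_1, E_1 = 1.055×10^-18 J, and L = h/√(8m_eE_1) = 2.39×10^-10 m = 0.239 nm.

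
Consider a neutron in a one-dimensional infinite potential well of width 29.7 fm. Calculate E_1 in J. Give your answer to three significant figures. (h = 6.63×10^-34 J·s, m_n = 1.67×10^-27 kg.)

E_1 = 3.73×10^-14 J

For an infinite well E_n = n²h²/(8m_nL²), so E_1 = h²/(8m_nL²) = (6.63×10^-34)²/(8·1.67×10^-27·(2.97×10^-14 m)²) = 3.730×10^-14 J.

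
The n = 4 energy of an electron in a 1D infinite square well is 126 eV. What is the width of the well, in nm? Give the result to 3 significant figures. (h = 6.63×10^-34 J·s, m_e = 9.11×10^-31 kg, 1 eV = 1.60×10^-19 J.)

L = 0.219 nm

From E_n = n²h²/(8m_eL²), L = n·h/√(8m_eE_n).
E_4 = 126 eV = 2.016×10^-17 J, so L = 4·6.63×10^-34/√(8·9.11×10^-31·2.016×10^-17) = 2.19×10^-10 m = 0.219 nm.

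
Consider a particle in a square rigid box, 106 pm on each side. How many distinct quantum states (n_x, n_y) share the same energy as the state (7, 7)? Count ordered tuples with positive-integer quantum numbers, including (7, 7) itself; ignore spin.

The level has n_x² + n_y² = 98. The ordered positive-integer solutions are (7, 7).
That gives 1 state.

degeneracy = 1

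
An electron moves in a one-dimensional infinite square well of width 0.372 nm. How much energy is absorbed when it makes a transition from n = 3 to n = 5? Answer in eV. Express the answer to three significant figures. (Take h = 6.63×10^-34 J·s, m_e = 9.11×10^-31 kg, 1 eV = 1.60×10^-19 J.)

E_1 = h²/(8m_eL²) = 4.358×10^-19 J.
|ΔE| = |3² − 5²|·E_1 = 16·4.358×10^-19 J = 6.973×10^-18 J = 43.6 eV.

|ΔE| = 43.6 eV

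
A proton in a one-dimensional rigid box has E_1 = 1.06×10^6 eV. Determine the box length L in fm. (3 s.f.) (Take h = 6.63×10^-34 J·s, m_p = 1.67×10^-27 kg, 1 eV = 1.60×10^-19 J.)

L = 13.9 fm

From E_n = n²h²/(8m_pL²), L = n·h/√(8m_pE_n).
E_1 = 1.06×10^6 eV = 1.696×10^-13 J, so L = 1·6.63×10^-34/√(8·1.67×10^-27·1.696×10^-13) = 1.39×10^-14 m = 13.9 fm.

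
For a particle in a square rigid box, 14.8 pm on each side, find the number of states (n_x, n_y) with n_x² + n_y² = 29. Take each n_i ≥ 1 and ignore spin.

degeneracy = 2

The level has n_x² + n_y² = 29. The ordered positive-integer solutions are (2, 5), (5, 2).
That gives 2 states.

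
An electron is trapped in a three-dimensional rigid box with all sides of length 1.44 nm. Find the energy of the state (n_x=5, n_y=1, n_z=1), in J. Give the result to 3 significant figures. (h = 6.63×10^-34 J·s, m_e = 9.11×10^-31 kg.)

E = 7.85×10^-19 J

For a 3D rectangular well E = (h²/8m_e)·Σ n_i²/L_i² = (6.63×10^-34)²/(8·9.11×10^-31) · [5²/(1.44 nm)² + 1²/(1.44 nm)² + 1²/(1.44 nm)²].
Evaluating gives E = 7.85×10^-19 J.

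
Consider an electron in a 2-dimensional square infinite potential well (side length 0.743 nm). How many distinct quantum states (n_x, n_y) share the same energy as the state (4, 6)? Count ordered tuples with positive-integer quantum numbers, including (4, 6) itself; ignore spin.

degeneracy = 2

The level has n_x² + n_y² = 52. The ordered positive-integer solutions are (4, 6), (6, 4).
That gives 2 states.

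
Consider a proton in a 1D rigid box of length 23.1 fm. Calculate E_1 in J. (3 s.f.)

For an infinite well E_n = n²h²/(8m_pL²), so E_1 = h²/(8m_pL²) = (6.626×10^-34)²/(8·1.673×10^-27·(2.31×10^-14 m)²) = 6.147×10^-14 J.

E_1 = 6.15×10^-14 J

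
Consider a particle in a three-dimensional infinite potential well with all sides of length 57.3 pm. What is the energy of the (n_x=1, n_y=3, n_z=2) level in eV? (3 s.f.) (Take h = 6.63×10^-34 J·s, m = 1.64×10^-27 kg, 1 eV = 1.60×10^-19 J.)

E = 0.893 eV

For a 3D rectangular well E = (h²/8m)·Σ n_i²/L_i² = (6.63×10^-34)²/(8·1.64×10^-27) · [1²/(57.3 pm)² + 3²/(57.3 pm)² + 2²/(57.3 pm)²].
Evaluating gives E = 1.429×10^-19 J = 0.893 eV.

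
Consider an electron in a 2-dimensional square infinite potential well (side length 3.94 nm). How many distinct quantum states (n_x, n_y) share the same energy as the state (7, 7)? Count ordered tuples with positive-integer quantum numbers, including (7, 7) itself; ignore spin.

degeneracy = 1

The level has n_x² + n_y² = 98. The ordered positive-integer solutions are (7, 7).
That gives 1 state.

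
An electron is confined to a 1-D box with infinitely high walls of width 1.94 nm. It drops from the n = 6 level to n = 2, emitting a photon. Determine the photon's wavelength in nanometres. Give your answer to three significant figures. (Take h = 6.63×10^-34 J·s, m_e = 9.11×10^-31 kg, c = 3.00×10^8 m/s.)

λ = 388 nm

E_1 = h²/(8m_eL²) = 1.603×10^-20 J, so ΔE = (6² − 2²)E_1 = 5.130×10^-19 J.
λ = hc/ΔE = (6.63×10^-34·3.00×10^8)/5.130×10^-19 = 3.88×10^-7 m = 388 nm.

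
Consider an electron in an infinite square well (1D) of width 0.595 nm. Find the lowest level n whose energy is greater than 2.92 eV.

E_1 = h²/(8m_eL²) = 1.702×10^-19 J = 1.062 eV.
Need n² > 2.92/1.062 = 2.750, i.e. n > 1.658.
The smallest integer satisfying this is n = 2.

n = 2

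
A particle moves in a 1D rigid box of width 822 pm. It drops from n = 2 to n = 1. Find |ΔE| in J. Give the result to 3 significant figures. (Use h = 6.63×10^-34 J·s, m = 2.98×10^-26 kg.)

E_1 = h²/(8mL²) = 2.729×10^-24 J.
|ΔE| = |2² − 1²|·E_1 = 3·2.729×10^-24 J = 8.19×10^-24 J.

|ΔE| = 8.19×10^-24 J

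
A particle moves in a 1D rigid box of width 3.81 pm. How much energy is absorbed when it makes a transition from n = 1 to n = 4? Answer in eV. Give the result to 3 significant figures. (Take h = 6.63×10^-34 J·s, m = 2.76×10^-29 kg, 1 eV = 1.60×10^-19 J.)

E_1 = h²/(8mL²) = 1.371×10^-16 J.
|ΔE| = |1² − 4²|·E_1 = 15·1.371×10^-16 J = 2.057×10^-15 J = 1.29×10^4 eV.

|ΔE| = 1.29×10^4 eV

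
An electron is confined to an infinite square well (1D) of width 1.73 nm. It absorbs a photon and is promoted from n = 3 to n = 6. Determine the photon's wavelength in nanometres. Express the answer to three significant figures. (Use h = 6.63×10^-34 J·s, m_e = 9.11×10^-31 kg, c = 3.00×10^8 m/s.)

λ = 366 nm

E_1 = h²/(8m_eL²) = 2.015×10^-20 J, so ΔE = (6² − 3²)E_1 = 5.441×10^-19 J.
λ = hc/ΔE = (6.63×10^-34·3.00×10^8)/5.441×10^-19 = 3.66×10^-7 m = 366 nm.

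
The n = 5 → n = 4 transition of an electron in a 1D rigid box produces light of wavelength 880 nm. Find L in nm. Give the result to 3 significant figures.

The photon carries ΔE = hc/λ = 6.626×10^-34·2.998×10^8/8.80×10^-7 m = 2.257×10^-19 J.
Since ΔE = (5² − 4²)E_1, E_1 = 2.508×10^-20 J, and L = h/√(8m_eE_1) = 1.55×10^-9 m = 1.55 nm.

L = 1.55 nm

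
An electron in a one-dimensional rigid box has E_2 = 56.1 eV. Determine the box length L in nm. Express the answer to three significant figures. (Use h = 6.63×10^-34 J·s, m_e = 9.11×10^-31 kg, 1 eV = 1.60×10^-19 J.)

From E_n = n²h²/(8m_eL²), L = n·h/√(8m_eE_n).
E_2 = 56.1 eV = 8.976×10^-18 J, so L = 2·6.63×10^-34/√(8·9.11×10^-31·8.976×10^-18) = 1.64×10^-10 m = 0.164 nm.

L = 0.164 nm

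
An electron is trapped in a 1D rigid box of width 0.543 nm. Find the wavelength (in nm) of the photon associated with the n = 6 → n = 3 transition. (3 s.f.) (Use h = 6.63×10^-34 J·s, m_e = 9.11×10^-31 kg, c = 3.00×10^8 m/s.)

λ = 36.0 nm

E_1 = h²/(8m_eL²) = 2.046×10^-19 J, so ΔE = (6² − 3²)E_1 = 5.524×10^-18 J.
λ = hc/ΔE = (6.63×10^-34·3.00×10^8)/5.524×10^-18 = 3.60×10^-8 m = 36.0 nm.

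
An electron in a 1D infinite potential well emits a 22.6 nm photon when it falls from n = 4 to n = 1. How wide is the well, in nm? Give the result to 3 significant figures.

The photon carries ΔE = hc/λ = 6.626×10^-34·2.998×10^8/2.26×10^-8 m = 8.790×10^-18 J.
Since ΔE = (4² − 1²)E_1, E_1 = 5.860×10^-19 J, and L = h/√(8m_eE_1) = 3.21×10^-10 m = 0.321 nm.

L = 0.321 nm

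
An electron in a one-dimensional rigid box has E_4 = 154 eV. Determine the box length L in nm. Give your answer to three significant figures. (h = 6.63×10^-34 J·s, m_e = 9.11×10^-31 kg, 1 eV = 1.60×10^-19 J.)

L = 0.198 nm

From E_n = n²h²/(8m_eL²), L = n·h/√(8m_eE_n).
E_4 = 154 eV = 2.464×10^-17 J, so L = 4·6.63×10^-34/√(8·9.11×10^-31·2.464×10^-17) = 1.98×10^-10 m = 0.198 nm.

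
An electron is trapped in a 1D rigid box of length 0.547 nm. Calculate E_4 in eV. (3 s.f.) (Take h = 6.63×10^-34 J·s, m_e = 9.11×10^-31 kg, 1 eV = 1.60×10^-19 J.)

E_4 = 20.2 eV

For an infinite well E_n = n²h²/(8m_eL²), so E_1 = h²/(8m_eL²) = (6.63×10^-34)²/(8·9.11×10^-31·(5.47×10^-10 m)²) = 2.016×10^-19 J.
Then E_4 = 4²·E_1 = 16·2.016×10^-19 J = 3.226×10^-18 J.
Converting, E_4 = 3.226×10^-18 J / (1.60×10^-19 J/eV) = 20.2 eV.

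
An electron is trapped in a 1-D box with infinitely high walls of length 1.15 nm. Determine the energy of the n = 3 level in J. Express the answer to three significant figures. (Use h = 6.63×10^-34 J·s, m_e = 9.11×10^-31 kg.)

For an infinite well E_n = n²h²/(8m_eL²), so E_1 = h²/(8m_eL²) = (6.63×10^-34)²/(8·9.11×10^-31·(1.15×10^-9 m)²) = 4.561×10^-20 J.
Then E_3 = 3²·E_1 = 9·4.561×10^-20 J = 4.10×10^-19 J.

E_3 = 4.10×10^-19 J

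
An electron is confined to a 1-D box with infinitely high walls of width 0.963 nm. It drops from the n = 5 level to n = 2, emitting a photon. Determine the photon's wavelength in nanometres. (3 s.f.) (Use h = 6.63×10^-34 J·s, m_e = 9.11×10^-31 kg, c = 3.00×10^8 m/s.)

λ = 146 nm

E_1 = h²/(8m_eL²) = 6.504×10^-20 J, so ΔE = (5² − 2²)E_1 = 1.366×10^-18 J.
λ = hc/ΔE = (6.63×10^-34·3.00×10^8)/1.366×10^-18 = 1.46×10^-7 m = 146 nm.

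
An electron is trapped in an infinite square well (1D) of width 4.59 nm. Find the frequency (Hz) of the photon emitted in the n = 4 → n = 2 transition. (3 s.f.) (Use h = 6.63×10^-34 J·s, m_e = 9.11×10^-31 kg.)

f = 5.18×10^13 Hz

E_1 = h²/(8m_eL²) = 2.863×10^-21 J and ΔE = (4² − 2²)E_1 = 3.436×10^-20 J.
f = ΔE/h = 3.436×10^-20/6.63×10^-34 = 5.18×10^13 Hz.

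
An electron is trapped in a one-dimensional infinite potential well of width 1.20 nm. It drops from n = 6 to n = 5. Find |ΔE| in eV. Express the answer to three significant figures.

E_1 = h²/(8m_eL²) = 4.184×10^-20 J.
|ΔE| = |6² − 5²|·E_1 = 11·4.184×10^-20 J = 4.602×10^-19 J = 2.87 eV.

|ΔE| = 2.87 eV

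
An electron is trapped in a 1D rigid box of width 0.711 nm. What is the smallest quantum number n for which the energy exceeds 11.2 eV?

E_1 = h²/(8m_eL²) = 1.192×10^-19 J = 0.7441 eV.
Need n² > 11.2/0.7441 = 15.05, i.e. n > 3.879.
The smallest integer satisfying this is n = 4.

n = 4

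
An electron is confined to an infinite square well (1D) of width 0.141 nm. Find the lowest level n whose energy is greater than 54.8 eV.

E_1 = h²/(8m_eL²) = 3.030×10^-18 J = 18.91 eV.
Need n² > 54.8/18.91 = 2.898, i.e. n > 1.702.
The smallest integer satisfying this is n = 2.

n = 2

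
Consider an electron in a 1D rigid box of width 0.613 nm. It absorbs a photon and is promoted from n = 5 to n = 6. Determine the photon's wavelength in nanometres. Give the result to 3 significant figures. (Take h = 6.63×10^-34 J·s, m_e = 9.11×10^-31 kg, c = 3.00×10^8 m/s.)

E_1 = h²/(8m_eL²) = 1.605×10^-19 J, so ΔE = (6² − 5²)E_1 = 1.765×10^-18 J.
λ = hc/ΔE = (6.63×10^-34·3.00×10^8)/1.765×10^-18 = 1.13×10^-7 m = 113 nm.

λ = 113 nm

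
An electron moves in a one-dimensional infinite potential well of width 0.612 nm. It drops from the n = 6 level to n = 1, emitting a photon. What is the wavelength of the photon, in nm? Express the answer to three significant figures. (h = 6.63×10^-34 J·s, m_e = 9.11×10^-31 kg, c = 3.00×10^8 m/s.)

E_1 = h²/(8m_eL²) = 1.610×10^-19 J, so ΔE = (6² − 1²)E_1 = 5.635×10^-18 J.
λ = hc/ΔE = (6.63×10^-34·3.00×10^8)/5.635×10^-18 = 3.53×10^-8 m = 35.3 nm.

λ = 35.3 nm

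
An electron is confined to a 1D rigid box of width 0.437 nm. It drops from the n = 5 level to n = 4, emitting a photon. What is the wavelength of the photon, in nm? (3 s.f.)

E_1 = h²/(8m_eL²) = 3.155×10^-19 J, so ΔE = (5² − 4²)E_1 = 2.839×10^-18 J.
λ = hc/ΔE = (6.626×10^-34·2.998×10^8)/2.839×10^-18 = 7.00×10^-8 m = 70.0 nm.

λ = 70.0 nm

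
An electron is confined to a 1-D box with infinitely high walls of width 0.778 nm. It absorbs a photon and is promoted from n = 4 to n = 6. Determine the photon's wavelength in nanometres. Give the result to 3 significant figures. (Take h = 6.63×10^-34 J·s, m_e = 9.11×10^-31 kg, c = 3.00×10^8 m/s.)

λ = 99.8 nm

E_1 = h²/(8m_eL²) = 9.965×10^-20 J, so ΔE = (6² − 4²)E_1 = 1.993×10^-18 J.
λ = hc/ΔE = (6.63×10^-34·3.00×10^8)/1.993×10^-18 = 9.98×10^-8 m = 99.8 nm.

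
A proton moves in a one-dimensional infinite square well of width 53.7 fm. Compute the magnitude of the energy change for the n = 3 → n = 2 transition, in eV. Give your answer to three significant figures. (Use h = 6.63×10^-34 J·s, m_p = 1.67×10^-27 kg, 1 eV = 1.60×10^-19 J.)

|ΔE| = 3.57×10^5 eV

E_1 = h²/(8m_pL²) = 1.141×10^-14 J.
|ΔE| = |3² − 2²|·E_1 = 5·1.141×10^-14 J = 5.705×10^-14 J = 3.57×10^5 eV.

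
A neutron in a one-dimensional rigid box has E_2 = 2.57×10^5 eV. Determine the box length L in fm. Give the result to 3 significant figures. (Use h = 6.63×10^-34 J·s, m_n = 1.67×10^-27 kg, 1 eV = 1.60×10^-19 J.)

From E_n = n²h²/(8m_nL²), L = n·h/√(8m_nE_n).
E_2 = 2.57×10^5 eV = 4.112×10^-14 J, so L = 2·6.63×10^-34/√(8·1.67×10^-27·4.112×10^-14) = 5.66×10^-14 m = 56.6 fm.

L = 56.6 fm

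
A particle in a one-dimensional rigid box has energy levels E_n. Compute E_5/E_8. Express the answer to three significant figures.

0.391

E_n ∝ n², so E_5/E_8 = 5²/8² = 25/64 = 0.391.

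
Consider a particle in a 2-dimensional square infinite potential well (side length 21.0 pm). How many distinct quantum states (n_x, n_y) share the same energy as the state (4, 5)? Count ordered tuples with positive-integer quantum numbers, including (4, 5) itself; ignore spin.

The level has n_x² + n_y² = 41. The ordered positive-integer solutions are (4, 5), (5, 4).
That gives 2 states.

degeneracy = 2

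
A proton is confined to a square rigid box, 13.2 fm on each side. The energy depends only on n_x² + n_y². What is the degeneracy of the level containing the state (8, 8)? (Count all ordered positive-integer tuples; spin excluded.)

The level has n_x² + n_y² = 128. The ordered positive-integer solutions are (8, 8).
That gives 1 state.

degeneracy = 1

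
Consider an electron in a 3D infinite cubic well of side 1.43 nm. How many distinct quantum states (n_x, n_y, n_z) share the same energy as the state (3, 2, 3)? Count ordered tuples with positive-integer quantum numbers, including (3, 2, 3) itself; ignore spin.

The level has n_x² + n_y² + n_z² = 22. The ordered positive-integer solutions are (2, 3, 3), (3, 2, 3), (3, 3, 2).
That gives 3 states.

degeneracy = 3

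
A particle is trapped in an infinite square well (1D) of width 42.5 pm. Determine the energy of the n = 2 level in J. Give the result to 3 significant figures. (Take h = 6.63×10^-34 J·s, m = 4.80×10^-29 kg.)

For an infinite well E_n = n²h²/(8mL²), so E_1 = h²/(8mL²) = (6.63×10^-34)²/(8·4.80×10^-29·(4.25×10^-11 m)²) = 6.337×10^-19 J.
Then E_2 = 2²·E_1 = 4·6.337×10^-19 J = 2.53×10^-18 J.

E_2 = 2.53×10^-18 J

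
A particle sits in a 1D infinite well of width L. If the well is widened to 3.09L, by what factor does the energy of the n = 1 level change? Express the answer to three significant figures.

E_n ∝ 1/L², so the energy scales by 1/3.09² = 0.105.

0.105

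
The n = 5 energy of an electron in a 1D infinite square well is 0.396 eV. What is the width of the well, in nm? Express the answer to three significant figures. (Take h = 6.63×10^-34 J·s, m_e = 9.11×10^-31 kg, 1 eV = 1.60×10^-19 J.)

From E_n = n²h²/(8m_eL²), L = n·h/√(8m_eE_n).
E_5 = 0.396 eV = 6.336×10^-20 J, so L = 5·6.63×10^-34/√(8·9.11×10^-31·6.336×10^-20) = 4.88×10^-9 m = 4.88 nm.

L = 4.88 nm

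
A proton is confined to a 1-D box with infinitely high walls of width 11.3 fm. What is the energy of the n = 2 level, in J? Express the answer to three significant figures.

For an infinite well E_n = n²h²/(8m_pL²), so E_1 = h²/(8m_pL²) = (6.626×10^-34)²/(8·1.673×10^-27·(1.13×10^-14 m)²) = 2.569×10^-13 J.
Then E_2 = 2²·E_1 = 4·2.569×10^-13 J = 1.03×10^-12 J.

E_2 = 1.03×10^-12 J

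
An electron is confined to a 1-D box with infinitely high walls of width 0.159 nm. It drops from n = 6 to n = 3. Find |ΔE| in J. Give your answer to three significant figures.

E_1 = h²/(8m_eL²) = 2.383×10^-18 J.
|ΔE| = |6² − 3²|·E_1 = 27·2.383×10^-18 J = 6.43×10^-17 J.

|ΔE| = 6.43×10^-17 J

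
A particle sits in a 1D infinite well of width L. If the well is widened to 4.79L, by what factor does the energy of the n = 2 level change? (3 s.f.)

E_n ∝ 1/L², so the energy scales by 1/4.79² = 0.0436.

0.0436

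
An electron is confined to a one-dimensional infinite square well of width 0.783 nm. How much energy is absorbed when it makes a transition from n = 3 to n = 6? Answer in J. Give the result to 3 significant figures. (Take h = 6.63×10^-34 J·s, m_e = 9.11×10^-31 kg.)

|ΔE| = 2.66×10^-18 J

E_1 = h²/(8m_eL²) = 9.838×10^-20 J.
|ΔE| = |3² − 6²|·E_1 = 27·9.838×10^-20 J = 2.66×10^-18 J.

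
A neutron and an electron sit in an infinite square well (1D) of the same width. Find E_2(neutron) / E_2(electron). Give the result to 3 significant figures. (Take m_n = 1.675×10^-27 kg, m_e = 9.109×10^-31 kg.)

5.44×10^-4

E_n ∝ 1/m at fixed n and L, so the ratio is m_e/m_n = 9.109×10^-31/1.675×10^-27 = 5.44×10^-4.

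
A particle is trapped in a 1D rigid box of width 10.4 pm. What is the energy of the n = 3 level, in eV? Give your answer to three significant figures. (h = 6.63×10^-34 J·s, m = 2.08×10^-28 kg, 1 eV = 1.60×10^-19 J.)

For an infinite well E_n = n²h²/(8mL²), so E_1 = h²/(8mL²) = (6.63×10^-34)²/(8·2.08×10^-28·(1.04×10^-11 m)²) = 2.442×10^-18 J.
Then E_3 = 3²·E_1 = 9·2.442×10^-18 J = 2.198×10^-17 J.
Converting, E_3 = 2.198×10^-17 J / (1.60×10^-19 J/eV) = 137 eV.

E_3 = 137 eV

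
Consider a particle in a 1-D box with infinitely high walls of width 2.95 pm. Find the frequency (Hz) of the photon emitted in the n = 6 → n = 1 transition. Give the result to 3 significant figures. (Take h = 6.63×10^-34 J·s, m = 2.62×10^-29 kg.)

f = 1.27×10^19 Hz

E_1 = h²/(8mL²) = 2.410×10^-16 J and ΔE = (6² − 1²)E_1 = 8.435×10^-15 J.
f = ΔE/h = 8.435×10^-15/6.63×10^-34 = 1.27×10^19 Hz.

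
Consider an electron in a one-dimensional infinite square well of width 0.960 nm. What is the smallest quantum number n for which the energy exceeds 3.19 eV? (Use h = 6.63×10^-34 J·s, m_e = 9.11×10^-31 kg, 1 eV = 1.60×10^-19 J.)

n = 3

E_1 = h²/(8m_eL²) = 6.544×10^-20 J = 0.4090 eV.
Need n² > 3.19/0.4090 = 7.800, i.e. n > 2.793.
The smallest integer satisfying this is n = 3.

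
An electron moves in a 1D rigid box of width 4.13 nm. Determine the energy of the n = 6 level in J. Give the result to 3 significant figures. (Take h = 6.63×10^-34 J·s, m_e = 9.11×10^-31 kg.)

For an infinite well E_n = n²h²/(8m_eL²), so E_1 = h²/(8m_eL²) = (6.63×10^-34)²/(8·9.11×10^-31·(4.13×10^-9 m)²) = 3.536×10^-21 J.
Then E_6 = 6²·E_1 = 36·3.536×10^-21 J = 1.27×10^-19 J.

E_6 = 1.27×10^-19 J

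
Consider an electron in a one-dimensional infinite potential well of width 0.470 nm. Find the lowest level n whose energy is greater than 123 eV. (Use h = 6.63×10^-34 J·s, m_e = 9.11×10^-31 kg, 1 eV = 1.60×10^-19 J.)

E_1 = h²/(8m_eL²) = 2.730×10^-19 J = 1.706 eV.
Need n² > 123/1.706 = 72.10, i.e. n > 8.491.
The smallest integer satisfying this is n = 9.

n = 9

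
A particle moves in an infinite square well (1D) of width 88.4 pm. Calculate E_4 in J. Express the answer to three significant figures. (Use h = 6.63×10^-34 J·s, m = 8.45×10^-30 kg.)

E_4 = 1.33×10^-17 J

For an infinite well E_n = n²h²/(8mL²), so E_1 = h²/(8mL²) = (6.63×10^-34)²/(8·8.45×10^-30·(8.84×10^-11 m)²) = 8.321×10^-19 J.
Then E_4 = 4²·E_1 = 16·8.321×10^-19 J = 1.33×10^-17 J.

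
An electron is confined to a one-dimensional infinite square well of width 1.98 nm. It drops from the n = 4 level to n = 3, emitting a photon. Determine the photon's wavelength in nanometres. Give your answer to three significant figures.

λ = 1.85×10^3 nm

E_1 = h²/(8m_eL²) = 1.537×10^-20 J, so ΔE = (4² − 3²)E_1 = 1.076×10^-19 J.
λ = hc/ΔE = (6.626×10^-34·2.998×10^8)/1.076×10^-19 = 1.85×10^-6 m = 1.85×10^3 nm.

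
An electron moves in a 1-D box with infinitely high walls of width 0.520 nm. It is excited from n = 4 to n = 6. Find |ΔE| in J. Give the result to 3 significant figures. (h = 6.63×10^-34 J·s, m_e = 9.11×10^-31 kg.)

E_1 = h²/(8m_eL²) = 2.231×10^-19 J.
|ΔE| = |4² − 6²|·E_1 = 20·2.231×10^-19 J = 4.46×10^-18 J.

|ΔE| = 4.46×10^-18 J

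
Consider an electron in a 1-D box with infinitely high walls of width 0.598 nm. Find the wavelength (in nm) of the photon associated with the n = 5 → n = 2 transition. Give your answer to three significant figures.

E_1 = h²/(8m_eL²) = 1.685×10^-19 J, so ΔE = (5² − 2²)E_1 = 3.539×10^-18 J.
λ = hc/ΔE = (6.626×10^-34·2.998×10^8)/3.539×10^-18 = 5.61×10^-8 m = 56.1 nm.

λ = 56.1 nm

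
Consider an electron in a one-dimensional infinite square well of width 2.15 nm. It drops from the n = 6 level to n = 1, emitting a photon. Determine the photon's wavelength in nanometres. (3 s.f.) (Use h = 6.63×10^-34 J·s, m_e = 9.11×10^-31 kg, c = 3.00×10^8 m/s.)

λ = 436 nm

E_1 = h²/(8m_eL²) = 1.305×10^-20 J, so ΔE = (6² − 1²)E_1 = 4.567×10^-19 J.
λ = hc/ΔE = (6.63×10^-34·3.00×10^8)/4.567×10^-19 = 4.36×10^-7 m = 436 nm.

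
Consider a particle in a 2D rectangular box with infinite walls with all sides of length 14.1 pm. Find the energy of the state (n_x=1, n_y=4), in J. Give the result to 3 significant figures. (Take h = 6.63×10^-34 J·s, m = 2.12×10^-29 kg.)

E = 2.22×10^-16 J

For a 2D rectangular well E = (h²/8m)·Σ n_i²/L_i² = (6.63×10^-34)²/(8·2.12×10^-29) · [1²/(14.1 pm)² + 4²/(14.1 pm)²].
Evaluating gives E = 2.22×10^-16 J.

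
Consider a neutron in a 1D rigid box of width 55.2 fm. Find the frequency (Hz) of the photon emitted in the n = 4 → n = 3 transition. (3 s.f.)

f = 1.14×10^20 Hz

E_1 = h²/(8m_nL²) = 1.075×10^-14 J and ΔE = (4² − 3²)E_1 = 7.525×10^-14 J.
f = ΔE/h = 7.525×10^-14/6.626×10^-34 = 1.14×10^20 Hz.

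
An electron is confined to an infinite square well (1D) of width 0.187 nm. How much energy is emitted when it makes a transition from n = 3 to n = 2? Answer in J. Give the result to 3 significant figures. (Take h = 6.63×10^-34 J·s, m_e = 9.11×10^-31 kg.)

|ΔE| = 8.62×10^-18 J

E_1 = h²/(8m_eL²) = 1.725×10^-18 J.
|ΔE| = |3² − 2²|·E_1 = 5·1.725×10^-18 J = 8.62×10^-18 J.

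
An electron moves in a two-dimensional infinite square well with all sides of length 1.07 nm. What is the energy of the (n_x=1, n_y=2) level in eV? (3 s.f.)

E = 1.64 eV

For a 2D rectangular well E = (h²/8m_e)·Σ n_i²/L_i² = (6.626×10^-34)²/(8·9.109×10^-31) · [1²/(1.07 nm)² + 2²/(1.07 nm)²].
Evaluating gives E = 2.631×10^-19 J = 1.64 eV.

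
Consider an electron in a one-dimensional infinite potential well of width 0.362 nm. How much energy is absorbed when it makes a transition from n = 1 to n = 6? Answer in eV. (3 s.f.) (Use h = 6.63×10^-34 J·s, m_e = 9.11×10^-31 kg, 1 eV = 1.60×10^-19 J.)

|ΔE| = 101 eV

E_1 = h²/(8m_eL²) = 4.603×10^-19 J.
|ΔE| = |1² − 6²|·E_1 = 35·4.603×10^-19 J = 1.611×10^-17 J = 101 eV.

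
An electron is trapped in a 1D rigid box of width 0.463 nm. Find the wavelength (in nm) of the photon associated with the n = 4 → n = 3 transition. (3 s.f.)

E_1 = h²/(8m_eL²) = 2.810×10^-19 J, so ΔE = (4² − 3²)E_1 = 1.967×10^-18 J.
λ = hc/ΔE = (6.626×10^-34·2.998×10^8)/1.967×10^-18 = 1.01×10^-7 m = 101 nm.

λ = 101 nm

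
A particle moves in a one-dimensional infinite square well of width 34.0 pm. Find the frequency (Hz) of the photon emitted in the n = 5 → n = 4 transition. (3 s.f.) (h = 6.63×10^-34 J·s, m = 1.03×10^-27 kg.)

f = 6.26×10^14 Hz

E_1 = h²/(8mL²) = 4.615×10^-20 J and ΔE = (5² − 4²)E_1 = 4.153×10^-19 J.
f = ΔE/h = 4.153×10^-19/6.63×10^-34 = 6.26×10^14 Hz.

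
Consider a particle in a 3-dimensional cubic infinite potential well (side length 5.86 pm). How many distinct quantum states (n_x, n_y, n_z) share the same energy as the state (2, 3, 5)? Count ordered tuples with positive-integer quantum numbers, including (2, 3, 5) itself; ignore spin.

The level has n_x² + n_y² + n_z² = 38. The ordered positive-integer solutions are (1, 1, 6), (1, 6, 1), (2, 3, 5), (2, 5, 3), (3, 2, 5), (3, 5, 2), (5, 2, 3), (5, 3, 2), (6, 1, 1).
That gives 9 states.

degeneracy = 9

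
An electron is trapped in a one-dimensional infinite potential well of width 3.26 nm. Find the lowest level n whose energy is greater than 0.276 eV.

E_1 = h²/(8m_eL²) = 5.669×10^-21 J = 0.03539 eV.
Need n² > 0.276/0.03539 = 7.799, i.e. n > 2.793.
The smallest integer satisfying this is n = 3.

n = 3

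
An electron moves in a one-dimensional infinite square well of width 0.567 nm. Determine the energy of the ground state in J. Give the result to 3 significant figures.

For an infinite well E_n = n²h²/(8m_eL²), so E_1 = h²/(8m_eL²) = (6.626×10^-34)²/(8·9.109×10^-31·(5.67×10^-10 m)²) = 1.874×10^-19 J.

E_1 = 1.87×10^-19 J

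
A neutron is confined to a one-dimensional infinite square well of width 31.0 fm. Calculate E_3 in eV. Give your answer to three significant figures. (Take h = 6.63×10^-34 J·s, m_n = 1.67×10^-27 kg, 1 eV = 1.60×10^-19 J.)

E_3 = 1.93×10^6 eV

For an infinite well E_n = n²h²/(8m_nL²), so E_1 = h²/(8m_nL²) = (6.63×10^-34)²/(8·1.67×10^-27·(3.10×10^-14 m)²) = 3.424×10^-14 J.
Then E_3 = 3²·E_1 = 9·3.424×10^-14 J = 3.082×10^-13 J.
Converting, E_3 = 3.082×10^-13 J / (1.60×10^-19 J/eV) = 1.93×10^6 eV.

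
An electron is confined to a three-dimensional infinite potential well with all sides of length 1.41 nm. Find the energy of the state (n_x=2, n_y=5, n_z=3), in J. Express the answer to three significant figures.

E = 1.15×10^-18 J

For a 3D rectangular well E = (h²/8m_e)·Σ n_i²/L_i² = (6.626×10^-34)²/(8·9.109×10^-31) · [2²/(1.41 nm)² + 5²/(1.41 nm)² + 3²/(1.41 nm)²].
Evaluating gives E = 1.15×10^-18 J.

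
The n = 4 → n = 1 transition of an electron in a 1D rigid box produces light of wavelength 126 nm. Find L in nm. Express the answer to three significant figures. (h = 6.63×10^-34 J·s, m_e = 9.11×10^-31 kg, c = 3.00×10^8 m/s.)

L = 0.757 nm

The photon carries ΔE = hc/λ = 6.63×10^-34·3.00×10^8/1.26×10^-7 m = 1.579×10^-18 J.
Since ΔE = (4² − 1²)E_1, E_1 = 1.053×10^-19 J, and L = h/√(8m_eE_1) = 7.57×10^-10 m = 0.757 nm.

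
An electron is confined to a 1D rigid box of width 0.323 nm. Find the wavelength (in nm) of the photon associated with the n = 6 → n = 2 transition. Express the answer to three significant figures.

E_1 = h²/(8m_eL²) = 5.775×10^-19 J, so ΔE = (6² − 2²)E_1 = 1.848×10^-17 J.
λ = hc/ΔE = (6.626×10^-34·2.998×10^8)/1.848×10^-17 = 1.07×10^-8 m = 10.7 nm.

λ = 10.7 nm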